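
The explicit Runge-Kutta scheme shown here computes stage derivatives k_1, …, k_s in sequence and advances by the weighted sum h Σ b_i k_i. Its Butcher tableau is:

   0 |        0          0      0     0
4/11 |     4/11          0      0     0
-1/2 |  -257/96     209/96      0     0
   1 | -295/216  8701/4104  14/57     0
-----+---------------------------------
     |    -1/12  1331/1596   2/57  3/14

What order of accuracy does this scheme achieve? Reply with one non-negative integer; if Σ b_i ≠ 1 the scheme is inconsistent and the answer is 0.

b = (-1/12, 1331/1596, 2/57, 3/14)
c = (0, 4/11, -1/2, 1)
Ac = (0, 0, 19/24, 35/54)
Σ b_i: (-1/12)·1 + 1331/1596·1 + 2/57·1 + 3/14·1 = 1 ✓
b·c: 1331/1596·4/11 + 2/57·(-1/2) + 3/14·1 = 1/2 ✓
b·c²: 1331/1596·16/121 + 2/57·1/4 + 3/14·1 = 1/3 ✓
b·Ac: 2/57·19/24 + 3/14·35/54 = 1/6 ✓
b·c³: 1331/1596·64/1331 + 2/57·(-1/8) + 3/14·1 = 1/4 ✓
b·(c∘Ac): 2/57·(-19/48) + 3/14·35/54 = 1/8 ✓
b·Ac²: 2/57·19/66 + 3/14·203/594 = 1/12 ✓
b·A²c: 3/14·7/36 = 1/24 ✓; 4 stages ⇒ order 4.

4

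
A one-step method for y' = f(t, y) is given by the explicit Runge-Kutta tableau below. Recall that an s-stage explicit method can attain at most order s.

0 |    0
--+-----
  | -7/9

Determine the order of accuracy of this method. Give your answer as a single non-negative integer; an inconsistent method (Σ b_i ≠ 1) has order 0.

b = (-7/9)
c = (0)
Σ b_i: (-7/9)·1 = -7/9 ≠ 1 ⇒ order 0.

0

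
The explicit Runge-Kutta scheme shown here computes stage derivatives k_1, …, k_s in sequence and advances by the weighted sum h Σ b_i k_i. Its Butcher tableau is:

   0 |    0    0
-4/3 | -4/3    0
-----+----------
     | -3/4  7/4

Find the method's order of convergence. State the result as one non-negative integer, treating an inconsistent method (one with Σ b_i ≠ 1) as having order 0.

b = (-3/4, 7/4)
c = (0, -4/3)
Σ b_i: (-3/4)·1 + 7/4·1 = 1 ✓
b·c: 7/4·(-4/3) = -7/3 ≠ 1/2 ⇒ order 1.

1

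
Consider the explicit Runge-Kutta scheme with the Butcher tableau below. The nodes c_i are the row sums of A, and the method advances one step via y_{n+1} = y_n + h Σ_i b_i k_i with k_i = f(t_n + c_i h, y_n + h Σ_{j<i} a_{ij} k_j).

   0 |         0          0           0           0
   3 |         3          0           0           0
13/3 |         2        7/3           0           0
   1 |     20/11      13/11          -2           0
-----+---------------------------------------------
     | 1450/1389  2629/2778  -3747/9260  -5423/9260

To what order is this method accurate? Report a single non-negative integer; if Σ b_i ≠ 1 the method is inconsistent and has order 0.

3

b = (1450/1389, 2629/2778, -3747/9260, -5423/9260)
c = (0, 3, 13/3, 1)
Ac = (0, 0, 7, -169/33)
Σ b_i: 1450/1389·1 + 2629/2778·1 + (-3747/9260)·1 + (-5423/9260)·1 = 1 ✓
b·c: 2629/2778·3 + (-3747/9260)·13/3 + (-5423/9260)·1 = 1/2 ✓
b·c²: 2629/2778·9 + (-3747/9260)·169/9 + (-5423/9260)·1 = 1/3 ✓
b·Ac: (-3747/9260)·7 + (-5423/9260)·(-169/33) = 1/6 ✓
b·c³: 2629/2778·27 + (-3747/9260)·2197/27 + (-5423/9260)·1 = -66337/8334 ≠ 1/4 ⇒ order 3.
b·(c∘Ac): (-3747/9260)·91/3 + (-5423/9260)·(-169/33) = -12883/1389 ≠ 1/8
b·Ac²: (-3747/9260)·21 + (-5423/9260)·(-2665/99) = 302831/41670 ≠ 1/12
b·A²c: (-5423/9260)·(-14) = 37961/4630 ≠ 1/24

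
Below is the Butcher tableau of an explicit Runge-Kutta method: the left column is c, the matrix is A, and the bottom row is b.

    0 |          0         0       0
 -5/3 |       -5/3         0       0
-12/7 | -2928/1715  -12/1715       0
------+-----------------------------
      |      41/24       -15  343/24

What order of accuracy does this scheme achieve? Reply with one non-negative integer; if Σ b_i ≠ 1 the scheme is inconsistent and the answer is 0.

3

b = (41/24, -15, 343/24)
c = (0, -5/3, -12/7)
Ac = (0, 0, 4/343)
Σ b_i: 41/24·1 + (-15)·1 + 343/24·1 = 1 ✓
b·c: (-15)·(-5/3) + 343/24·(-12/7) = 1/2 ✓
b·c²: (-15)·25/9 + 343/24·144/49 = 1/3 ✓
b·Ac: 343/24·4/343 = 1/6 ✓; 3 stages ⇒ order 3.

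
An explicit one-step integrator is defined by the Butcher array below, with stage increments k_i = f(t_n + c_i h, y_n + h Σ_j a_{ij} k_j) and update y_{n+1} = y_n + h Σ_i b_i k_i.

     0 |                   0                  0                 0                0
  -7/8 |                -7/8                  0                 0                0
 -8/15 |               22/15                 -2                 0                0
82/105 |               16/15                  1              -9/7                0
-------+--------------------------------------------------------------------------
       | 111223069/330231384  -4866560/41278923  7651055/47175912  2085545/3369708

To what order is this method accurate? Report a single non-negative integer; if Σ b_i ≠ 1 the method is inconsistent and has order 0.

3

b = (111223069/330231384, -4866560/41278923, 7651055/47175912, 2085545/3369708)
c = (0, -7/8, -8/15, 82/105)
Ac = (0, 0, 7/4, -53/280)
Σ b_i: 111223069/330231384·1 + (-4866560/41278923)·1 + 7651055/47175912·1 + 2085545/3369708·1 = 1 ✓
b·c: (-4866560/41278923)·(-7/8) + 7651055/47175912·(-8/15) + 2085545/3369708·82/105 = 1/2 ✓
b·c²: (-4866560/41278923)·49/64 + 7651055/47175912·64/225 + 2085545/3369708·6724/11025 = 1/3 ✓
b·Ac: 7651055/47175912·7/4 + 2085545/3369708·(-53/280) = 1/6 ✓
b·c³: (-4866560/41278923)·(-343/512) + 7651055/47175912·(-512/3375) + 2085545/3369708·551368/1157625 = 79095137/226530675 ≠ 1/4 ⇒ order 3.
b·(c∘Ac): 7651055/47175912·(-14/15) + 2085545/3369708·(-2173/14700) = -114570697/471759120 ≠ 1/8
b·Ac²: 7651055/47175912·(-49/32) + 2085545/3369708·4479/11200 = -1367/1643760 ≠ 1/12
b·A²c: 2085545/3369708·(-9/4) = -2085545/1497648 ≠ 1/24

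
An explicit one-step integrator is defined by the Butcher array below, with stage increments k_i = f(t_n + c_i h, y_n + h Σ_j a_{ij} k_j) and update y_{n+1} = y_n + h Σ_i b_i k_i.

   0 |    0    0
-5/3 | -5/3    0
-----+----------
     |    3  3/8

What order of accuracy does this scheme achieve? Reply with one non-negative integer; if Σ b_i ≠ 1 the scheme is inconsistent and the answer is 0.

b = (3, 3/8)
c = (0, -5/3)
Σ b_i: 3·1 + 3/8·1 = 27/8 ≠ 1 ⇒ order 0.

0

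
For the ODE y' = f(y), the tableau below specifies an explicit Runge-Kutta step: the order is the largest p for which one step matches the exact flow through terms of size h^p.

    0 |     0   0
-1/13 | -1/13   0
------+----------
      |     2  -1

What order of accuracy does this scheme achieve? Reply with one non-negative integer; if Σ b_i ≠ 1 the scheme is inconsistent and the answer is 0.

1

b = (2, -1)
c = (0, -1/13)
Σ b_i: 2·1 + (-1)·1 = 1 ✓
b·c: (-1)·(-1/13) = 1/13 ≠ 1/2 ⇒ order 1.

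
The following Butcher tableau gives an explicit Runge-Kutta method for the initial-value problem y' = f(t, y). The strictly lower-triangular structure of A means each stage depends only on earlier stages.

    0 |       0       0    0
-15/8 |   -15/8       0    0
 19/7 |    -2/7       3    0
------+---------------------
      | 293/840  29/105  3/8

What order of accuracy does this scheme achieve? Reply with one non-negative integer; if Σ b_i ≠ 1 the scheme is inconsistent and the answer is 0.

2

b = (293/840, 29/105, 3/8)
c = (0, -15/8, 19/7)
Ac = (0, 0, -45/8)
Σ b_i: 293/840·1 + 29/105·1 + 3/8·1 = 1 ✓
b·c: 29/105·(-15/8) + 3/8·19/7 = 1/2 ✓
b·c²: 29/105·225/64 + 3/8·361/49 = 11709/3136 ≠ 1/3 ⇒ order 2.
b·Ac: 3/8·(-45/8) = -135/64 ≠ 1/6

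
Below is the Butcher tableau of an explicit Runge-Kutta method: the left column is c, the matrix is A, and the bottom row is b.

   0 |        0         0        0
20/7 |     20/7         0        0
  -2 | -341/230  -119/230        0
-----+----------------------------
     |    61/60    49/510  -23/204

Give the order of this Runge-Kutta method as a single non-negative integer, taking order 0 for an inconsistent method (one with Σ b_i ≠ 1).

b = (61/60, 49/510, -23/204)
c = (0, 20/7, -2)
Ac = (0, 0, -34/23)
Σ b_i: 61/60·1 + 49/510·1 + (-23/204)·1 = 1 ✓
b·c: 49/510·20/7 + (-23/204)·(-2) = 1/2 ✓
b·c²: 49/510·400/49 + (-23/204)·4 = 1/3 ✓
b·Ac: (-23/204)·(-34/23) = 1/6 ✓; 3 stages ⇒ order 3.

3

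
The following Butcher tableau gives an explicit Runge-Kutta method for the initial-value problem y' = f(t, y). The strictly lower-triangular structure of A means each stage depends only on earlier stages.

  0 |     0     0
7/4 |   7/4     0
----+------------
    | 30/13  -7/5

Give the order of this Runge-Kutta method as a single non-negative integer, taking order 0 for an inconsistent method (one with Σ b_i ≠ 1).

0

b = (30/13, -7/5)
c = (0, 7/4)
Σ b_i: 30/13·1 + (-7/5)·1 = 59/65 ≠ 1 ⇒ order 0.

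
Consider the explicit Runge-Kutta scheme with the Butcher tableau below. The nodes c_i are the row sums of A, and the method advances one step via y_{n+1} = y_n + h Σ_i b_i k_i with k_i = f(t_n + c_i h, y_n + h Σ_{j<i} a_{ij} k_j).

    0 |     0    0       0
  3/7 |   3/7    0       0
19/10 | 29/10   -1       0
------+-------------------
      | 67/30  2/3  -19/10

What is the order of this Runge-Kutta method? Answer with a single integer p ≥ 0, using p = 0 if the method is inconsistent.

1

b = (67/30, 2/3, -19/10)
c = (0, 3/7, 19/10)
Ac = (0, 0, -3/7)
Σ b_i: 67/30·1 + 2/3·1 + (-19/10)·1 = 1 ✓
b·c: 2/3·3/7 + (-19/10)·19/10 = -2327/700 ≠ 1/2 ⇒ order 1.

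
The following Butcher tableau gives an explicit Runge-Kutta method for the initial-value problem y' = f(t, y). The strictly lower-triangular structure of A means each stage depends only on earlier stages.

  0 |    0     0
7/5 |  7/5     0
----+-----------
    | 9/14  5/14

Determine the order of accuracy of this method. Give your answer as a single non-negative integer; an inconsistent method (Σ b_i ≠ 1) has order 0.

b = (9/14, 5/14)
c = (0, 7/5)
Σ b_i: 9/14·1 + 5/14·1 = 1 ✓
b·c: 5/14·7/5 = 1/2 ✓; 2 stages ⇒ order 2.

2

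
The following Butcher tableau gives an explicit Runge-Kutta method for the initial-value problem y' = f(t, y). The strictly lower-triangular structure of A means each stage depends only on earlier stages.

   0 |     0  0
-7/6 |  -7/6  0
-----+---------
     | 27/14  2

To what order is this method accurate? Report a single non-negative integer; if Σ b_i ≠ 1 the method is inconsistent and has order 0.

0

b = (27/14, 2)
c = (0, -7/6)
Σ b_i: 27/14·1 + 2·1 = 55/14 ≠ 1 ⇒ order 0.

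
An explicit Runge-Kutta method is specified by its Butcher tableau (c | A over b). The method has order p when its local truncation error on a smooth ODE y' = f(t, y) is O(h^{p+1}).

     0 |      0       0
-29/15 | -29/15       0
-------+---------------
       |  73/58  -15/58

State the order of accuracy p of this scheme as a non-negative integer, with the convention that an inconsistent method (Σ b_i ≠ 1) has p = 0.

2

b = (73/58, -15/58)
c = (0, -29/15)
Σ b_i: 73/58·1 + (-15/58)·1 = 1 ✓
b·c: (-15/58)·(-29/15) = 1/2 ✓; 2 stages ⇒ order 2.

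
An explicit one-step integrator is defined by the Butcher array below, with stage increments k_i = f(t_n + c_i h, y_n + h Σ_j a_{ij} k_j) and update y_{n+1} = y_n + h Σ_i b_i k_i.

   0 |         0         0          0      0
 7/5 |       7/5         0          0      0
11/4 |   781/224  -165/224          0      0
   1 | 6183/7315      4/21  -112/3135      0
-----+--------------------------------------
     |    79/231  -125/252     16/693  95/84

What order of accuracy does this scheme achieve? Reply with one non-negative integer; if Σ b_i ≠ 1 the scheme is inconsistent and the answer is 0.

4

b = (79/231, -125/252, 16/693, 95/84)
c = (0, 7/5, 11/4, 1)
Ac = (0, 0, -33/32, 16/95)
Σ b_i: 79/231·1 + (-125/252)·1 + 16/693·1 + 95/84·1 = 1 ✓
b·c: (-125/252)·7/5 + 16/693·11/4 + 95/84·1 = 1/2 ✓
b·c²: (-125/252)·49/25 + 16/693·121/16 + 95/84·1 = 1/3 ✓
b·Ac: 16/693·(-33/32) + 95/84·16/95 = 1/6 ✓
b·c³: (-125/252)·343/125 + 16/693·1331/64 + 95/84·1 = 1/4 ✓
b·(c∘Ac): 16/693·(-363/128) + 95/84·16/95 = 1/8 ✓
b·Ac²: 16/693·(-231/160) + 95/84·49/475 = 1/12 ✓
b·A²c: 95/84·7/190 = 1/24 ✓; 4 stages ⇒ order 4.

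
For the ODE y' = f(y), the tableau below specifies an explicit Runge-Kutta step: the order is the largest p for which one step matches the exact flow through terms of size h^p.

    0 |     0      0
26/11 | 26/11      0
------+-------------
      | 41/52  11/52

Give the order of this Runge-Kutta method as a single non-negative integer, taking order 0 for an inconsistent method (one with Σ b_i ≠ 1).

b = (41/52, 11/52)
c = (0, 26/11)
Σ b_i: 41/52·1 + 11/52·1 = 1 ✓
b·c: 11/52·26/11 = 1/2 ✓; 2 stages ⇒ order 2.

2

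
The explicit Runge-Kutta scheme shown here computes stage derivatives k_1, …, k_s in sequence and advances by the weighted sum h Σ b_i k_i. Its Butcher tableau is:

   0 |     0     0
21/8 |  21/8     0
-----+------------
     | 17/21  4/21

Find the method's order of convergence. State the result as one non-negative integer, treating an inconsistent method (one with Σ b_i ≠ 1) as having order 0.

b = (17/21, 4/21)
c = (0, 21/8)
Σ b_i: 17/21·1 + 4/21·1 = 1 ✓
b·c: 4/21·21/8 = 1/2 ✓; 2 stages ⇒ order 2.

2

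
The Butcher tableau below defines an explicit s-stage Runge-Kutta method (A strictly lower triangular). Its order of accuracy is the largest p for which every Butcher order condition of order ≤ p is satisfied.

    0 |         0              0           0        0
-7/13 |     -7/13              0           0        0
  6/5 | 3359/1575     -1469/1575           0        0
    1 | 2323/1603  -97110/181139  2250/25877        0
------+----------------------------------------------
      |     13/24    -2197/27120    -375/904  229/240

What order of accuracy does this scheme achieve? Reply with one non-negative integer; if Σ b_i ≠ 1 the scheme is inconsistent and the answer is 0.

b = (13/24, -2197/27120, -375/904, 229/240)
c = (0, -7/13, 6/5, 1)
Ac = (0, 0, 113/225, 90/229)
Σ b_i: 13/24·1 + (-2197/27120)·1 + (-375/904)·1 + 229/240·1 = 1 ✓
b·c: (-2197/27120)·(-7/13) + (-375/904)·6/5 + 229/240·1 = 1/2 ✓
b·c²: (-2197/27120)·49/169 + (-375/904)·36/25 + 229/240·1 = 1/3 ✓
b·Ac: (-375/904)·113/225 + 229/240·90/229 = 1/6 ✓
b·c³: (-2197/27120)·(-343/2197) + (-375/904)·216/125 + 229/240·1 = 1/4 ✓
b·(c∘Ac): (-375/904)·226/375 + 229/240·90/229 = 1/8 ✓
b·Ac²: (-375/904)·(-791/2925) + 229/240·(-90/2977) = 1/12 ✓
b·A²c: 229/240·10/229 = 1/24 ✓; 4 stages ⇒ order 4.

4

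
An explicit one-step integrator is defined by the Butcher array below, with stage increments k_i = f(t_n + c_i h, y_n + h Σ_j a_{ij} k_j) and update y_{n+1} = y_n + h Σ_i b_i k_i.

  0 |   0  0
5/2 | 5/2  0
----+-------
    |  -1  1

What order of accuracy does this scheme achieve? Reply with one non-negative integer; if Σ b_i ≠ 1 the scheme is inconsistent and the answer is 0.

0

b = (-1, 1)
c = (0, 5/2)
Σ b_i: (-1)·1 + 1·1 = 0 ≠ 1 ⇒ order 0.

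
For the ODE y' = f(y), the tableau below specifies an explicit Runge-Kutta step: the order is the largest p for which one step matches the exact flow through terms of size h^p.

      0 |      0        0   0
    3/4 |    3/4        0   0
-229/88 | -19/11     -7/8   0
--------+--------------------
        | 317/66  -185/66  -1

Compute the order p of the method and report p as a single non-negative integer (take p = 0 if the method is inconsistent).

b = (317/66, -185/66, -1)
c = (0, 3/4, -229/88)
Ac = (0, 0, -21/32)
Σ b_i: 317/66·1 + (-185/66)·1 + (-1)·1 = 1 ✓
b·c: (-185/66)·3/4 + (-1)·(-229/88) = 1/2 ✓
b·c²: (-185/66)·9/16 + (-1)·52441/7744 = -64651/7744 ≠ 1/3 ⇒ order 2.
b·Ac: (-1)·(-21/32) = 21/32 ≠ 1/6

2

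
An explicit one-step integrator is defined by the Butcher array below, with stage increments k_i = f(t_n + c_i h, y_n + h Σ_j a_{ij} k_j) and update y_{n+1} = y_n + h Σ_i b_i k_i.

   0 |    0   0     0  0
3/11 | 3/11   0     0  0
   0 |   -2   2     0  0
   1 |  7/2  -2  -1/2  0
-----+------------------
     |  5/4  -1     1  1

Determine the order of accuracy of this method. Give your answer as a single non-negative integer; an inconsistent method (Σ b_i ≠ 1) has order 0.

b = (5/4, -1, 1, 1)
c = (0, 3/11, 0, 1)
Ac = (0, 0, 6/11, -6/11)
Σ b_i: 5/4·1 + (-1)·1 + 1·1 + 1·1 = 9/4 ≠ 1 ⇒ order 0.

0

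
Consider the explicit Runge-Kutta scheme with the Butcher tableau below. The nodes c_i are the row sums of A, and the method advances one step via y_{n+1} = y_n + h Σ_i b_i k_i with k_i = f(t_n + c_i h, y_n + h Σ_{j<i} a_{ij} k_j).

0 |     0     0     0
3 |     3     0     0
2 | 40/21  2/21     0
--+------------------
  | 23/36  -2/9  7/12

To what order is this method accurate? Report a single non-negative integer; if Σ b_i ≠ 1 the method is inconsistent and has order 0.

b = (23/36, -2/9, 7/12)
c = (0, 3, 2)
Ac = (0, 0, 2/7)
Σ b_i: 23/36·1 + (-2/9)·1 + 7/12·1 = 1 ✓
b·c: (-2/9)·3 + 7/12·2 = 1/2 ✓
b·c²: (-2/9)·9 + 7/12·4 = 1/3 ✓
b·Ac: 7/12·2/7 = 1/6 ✓; 3 stages ⇒ order 3.

3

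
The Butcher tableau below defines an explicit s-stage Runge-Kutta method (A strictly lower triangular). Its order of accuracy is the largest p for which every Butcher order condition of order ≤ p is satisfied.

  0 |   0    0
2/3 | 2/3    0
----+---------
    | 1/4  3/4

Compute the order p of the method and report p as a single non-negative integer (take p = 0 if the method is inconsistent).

b = (1/4, 3/4)
c = (0, 2/3)
Σ b_i: 1/4·1 + 3/4·1 = 1 ✓
b·c: 3/4·2/3 = 1/2 ✓; 2 stages ⇒ order 2.

2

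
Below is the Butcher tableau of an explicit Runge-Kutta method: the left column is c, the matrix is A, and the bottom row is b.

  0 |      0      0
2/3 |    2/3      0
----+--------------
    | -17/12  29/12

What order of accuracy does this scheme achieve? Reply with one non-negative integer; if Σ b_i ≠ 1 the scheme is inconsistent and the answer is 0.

b = (-17/12, 29/12)
c = (0, 2/3)
Σ b_i: (-17/12)·1 + 29/12·1 = 1 ✓
b·c: 29/12·2/3 = 29/18 ≠ 1/2 ⇒ order 1.

1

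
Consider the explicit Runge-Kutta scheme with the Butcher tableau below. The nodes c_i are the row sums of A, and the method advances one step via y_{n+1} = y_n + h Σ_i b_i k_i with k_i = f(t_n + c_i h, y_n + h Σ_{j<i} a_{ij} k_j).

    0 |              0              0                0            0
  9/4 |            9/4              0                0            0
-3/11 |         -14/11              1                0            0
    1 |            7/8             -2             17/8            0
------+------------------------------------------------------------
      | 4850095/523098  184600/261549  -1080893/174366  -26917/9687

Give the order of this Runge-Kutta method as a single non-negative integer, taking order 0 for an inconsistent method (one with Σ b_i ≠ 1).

3

b = (4850095/523098, 184600/261549, -1080893/174366, -26917/9687)
c = (0, 9/4, -3/11, 1)
Ac = (0, 0, 9/4, -447/88)
Σ b_i: 4850095/523098·1 + 184600/261549·1 + (-1080893/174366)·1 + (-26917/9687)·1 = 1 ✓
b·c: 184600/261549·9/4 + (-1080893/174366)·(-3/11) + (-26917/9687)·1 = 1/2 ✓
b·c²: 184600/261549·81/16 + (-1080893/174366)·9/121 + (-26917/9687)·1 = 1/3 ✓
b·Ac: (-1080893/174366)·9/4 + (-26917/9687)·(-447/88) = 1/6 ✓
b·c³: 184600/261549·729/64 + (-1080893/174366)·(-27/1331) + (-26917/9687)·1 = 4591775/852456 ≠ 1/4 ⇒ order 3.
b·(c∘Ac): (-1080893/174366)·(-27/44) + (-26917/9687)·(-447/88) = 231433/12916 ≠ 1/8
b·Ac²: (-1080893/174366)·81/16 + (-26917/9687)·(-1206/121) = -4191261/1136608 ≠ 1/12
b·A²c: (-26917/9687)·153/32 = -1372767/103328 ≠ 1/24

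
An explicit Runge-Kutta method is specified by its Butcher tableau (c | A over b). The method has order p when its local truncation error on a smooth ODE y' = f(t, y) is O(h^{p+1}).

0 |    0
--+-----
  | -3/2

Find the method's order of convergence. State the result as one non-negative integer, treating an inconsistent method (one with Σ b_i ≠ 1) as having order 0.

0

b = (-3/2)
c = (0)
Σ b_i: (-3/2)·1 = -3/2 ≠ 1 ⇒ order 0.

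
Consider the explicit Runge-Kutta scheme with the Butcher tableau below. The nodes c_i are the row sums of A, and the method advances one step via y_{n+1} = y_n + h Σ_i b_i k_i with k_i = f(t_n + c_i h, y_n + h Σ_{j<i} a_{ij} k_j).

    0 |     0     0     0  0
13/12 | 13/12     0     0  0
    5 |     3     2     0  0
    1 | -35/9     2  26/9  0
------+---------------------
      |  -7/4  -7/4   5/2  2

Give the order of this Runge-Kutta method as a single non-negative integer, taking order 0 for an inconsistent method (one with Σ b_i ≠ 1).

1

b = (-7/4, -7/4, 5/2, 2)
c = (0, 13/12, 5, 1)
Ac = (0, 0, 13/6, 299/18)
Σ b_i: (-7/4)·1 + (-7/4)·1 + 5/2·1 + 2·1 = 1 ✓
b·c: (-7/4)·13/12 + 5/2·5 + 2·1 = 605/48 ≠ 1/2 ⇒ order 1.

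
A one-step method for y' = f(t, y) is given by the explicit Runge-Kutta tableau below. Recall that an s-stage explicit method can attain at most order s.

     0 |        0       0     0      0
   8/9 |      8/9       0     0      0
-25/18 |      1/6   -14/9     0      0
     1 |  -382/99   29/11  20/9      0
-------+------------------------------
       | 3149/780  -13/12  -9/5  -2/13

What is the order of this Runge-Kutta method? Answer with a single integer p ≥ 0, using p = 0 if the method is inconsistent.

b = (3149/780, -13/12, -9/5, -2/13)
c = (0, 8/9, -25/18, 1)
Ac = (0, 0, -112/81, -662/891)
Σ b_i: 3149/780·1 + (-13/12)·1 + (-9/5)·1 + (-2/13)·1 = 1 ✓
b·c: (-13/12)·8/9 + (-9/5)·(-25/18) + (-2/13)·1 = 971/702 ≠ 1/2 ⇒ order 1.

1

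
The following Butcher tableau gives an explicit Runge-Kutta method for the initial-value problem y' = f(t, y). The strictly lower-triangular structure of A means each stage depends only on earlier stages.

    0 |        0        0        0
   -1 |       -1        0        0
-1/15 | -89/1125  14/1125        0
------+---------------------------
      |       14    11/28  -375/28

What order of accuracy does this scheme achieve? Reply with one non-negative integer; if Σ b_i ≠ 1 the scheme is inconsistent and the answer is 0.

b = (14, 11/28, -375/28)
c = (0, -1, -1/15)
Ac = (0, 0, -14/1125)
Σ b_i: 14·1 + 11/28·1 + (-375/28)·1 = 1 ✓
b·c: 11/28·(-1) + (-375/28)·(-1/15) = 1/2 ✓
b·c²: 11/28·1 + (-375/28)·1/225 = 1/3 ✓
b·Ac: (-375/28)·(-14/1125) = 1/6 ✓; 3 stages ⇒ order 3.

3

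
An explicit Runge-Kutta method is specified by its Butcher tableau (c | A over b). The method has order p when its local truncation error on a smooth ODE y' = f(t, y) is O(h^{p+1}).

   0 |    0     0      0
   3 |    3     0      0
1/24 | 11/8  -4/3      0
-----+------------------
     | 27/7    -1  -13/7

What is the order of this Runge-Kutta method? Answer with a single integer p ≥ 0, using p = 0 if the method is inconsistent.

b = (27/7, -1, -13/7)
c = (0, 3, 1/24)
Ac = (0, 0, -4)
Σ b_i: 27/7·1 + (-1)·1 + (-13/7)·1 = 1 ✓
b·c: (-1)·3 + (-13/7)·1/24 = -517/168 ≠ 1/2 ⇒ order 1.

1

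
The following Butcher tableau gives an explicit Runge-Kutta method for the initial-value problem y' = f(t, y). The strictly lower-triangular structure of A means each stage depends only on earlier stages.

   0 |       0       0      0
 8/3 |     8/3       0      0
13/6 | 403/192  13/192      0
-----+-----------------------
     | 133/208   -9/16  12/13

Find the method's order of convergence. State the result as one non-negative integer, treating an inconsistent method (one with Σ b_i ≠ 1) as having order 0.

3

b = (133/208, -9/16, 12/13)
c = (0, 8/3, 13/6)
Ac = (0, 0, 13/72)
Σ b_i: 133/208·1 + (-9/16)·1 + 12/13·1 = 1 ✓
b·c: (-9/16)·8/3 + 12/13·13/6 = 1/2 ✓
b·c²: (-9/16)·64/9 + 12/13·169/36 = 1/3 ✓
b·Ac: 12/13·13/72 = 1/6 ✓; 3 stages ⇒ order 3.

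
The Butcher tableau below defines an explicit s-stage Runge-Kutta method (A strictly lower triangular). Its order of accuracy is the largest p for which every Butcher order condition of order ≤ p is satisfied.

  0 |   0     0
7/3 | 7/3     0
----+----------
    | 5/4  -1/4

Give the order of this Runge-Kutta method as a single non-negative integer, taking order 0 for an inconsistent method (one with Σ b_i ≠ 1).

b = (5/4, -1/4)
c = (0, 7/3)
Σ b_i: 5/4·1 + (-1/4)·1 = 1 ✓
b·c: (-1/4)·7/3 = -7/12 ≠ 1/2 ⇒ order 1.

1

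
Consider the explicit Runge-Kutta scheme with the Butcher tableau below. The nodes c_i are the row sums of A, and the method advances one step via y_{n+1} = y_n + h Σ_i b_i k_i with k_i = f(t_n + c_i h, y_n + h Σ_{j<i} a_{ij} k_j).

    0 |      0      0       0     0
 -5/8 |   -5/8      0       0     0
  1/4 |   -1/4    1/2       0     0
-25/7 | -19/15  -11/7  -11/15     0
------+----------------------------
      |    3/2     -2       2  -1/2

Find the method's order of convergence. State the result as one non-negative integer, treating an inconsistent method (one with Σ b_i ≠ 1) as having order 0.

1

b = (3/2, -2, 2, -1/2)
c = (0, -5/8, 1/4, -25/7)
Ac = (0, 0, -5/16, 671/840)
Σ b_i: 3/2·1 + (-2)·1 + 2·1 + (-1/2)·1 = 1 ✓
b·c: (-2)·(-5/8) + 2·1/4 + (-1/2)·(-25/7) = 99/28 ≠ 1/2 ⇒ order 1.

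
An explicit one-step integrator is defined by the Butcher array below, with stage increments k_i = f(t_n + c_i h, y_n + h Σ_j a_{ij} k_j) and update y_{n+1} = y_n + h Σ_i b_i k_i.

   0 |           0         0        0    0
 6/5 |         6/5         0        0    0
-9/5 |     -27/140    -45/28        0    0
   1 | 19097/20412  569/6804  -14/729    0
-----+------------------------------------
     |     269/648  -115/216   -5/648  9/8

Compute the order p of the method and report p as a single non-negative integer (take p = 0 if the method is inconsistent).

b = (269/648, -115/216, -5/648, 9/8)
c = (0, 6/5, -9/5, 1)
Ac = (0, 0, -27/14, 17/126)
Σ b_i: 269/648·1 + (-115/216)·1 + (-5/648)·1 + 9/8·1 = 1 ✓
b·c: (-115/216)·6/5 + (-5/648)·(-9/5) + 9/8·1 = 1/2 ✓
b·c²: (-115/216)·36/25 + (-5/648)·81/25 + 9/8·1 = 1/3 ✓
b·Ac: (-5/648)·(-27/14) + 9/8·17/126 = 1/6 ✓
b·c³: (-115/216)·216/125 + (-5/648)·(-729/125) + 9/8·1 = 1/4 ✓
b·(c∘Ac): (-5/648)·243/70 + 9/8·17/126 = 1/8 ✓
b·Ac²: (-5/648)·(-81/35) + 9/8·11/189 = 1/12 ✓
b·A²c: 9/8·1/27 = 1/24 ✓; 4 stages ⇒ order 4.

4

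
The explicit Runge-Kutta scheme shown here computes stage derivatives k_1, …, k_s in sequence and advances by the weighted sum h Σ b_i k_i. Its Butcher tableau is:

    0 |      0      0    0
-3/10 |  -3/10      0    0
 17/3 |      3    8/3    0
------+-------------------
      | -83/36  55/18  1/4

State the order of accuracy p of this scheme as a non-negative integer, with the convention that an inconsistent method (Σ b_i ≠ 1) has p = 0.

2

b = (-83/36, 55/18, 1/4)
c = (0, -3/10, 17/3)
Ac = (0, 0, -4/5)
Σ b_i: (-83/36)·1 + 55/18·1 + 1/4·1 = 1 ✓
b·c: 55/18·(-3/10) + 1/4·17/3 = 1/2 ✓
b·c²: 55/18·9/100 + 1/4·289/9 = 2989/360 ≠ 1/3 ⇒ order 2.
b·Ac: 1/4·(-4/5) = -1/5 ≠ 1/6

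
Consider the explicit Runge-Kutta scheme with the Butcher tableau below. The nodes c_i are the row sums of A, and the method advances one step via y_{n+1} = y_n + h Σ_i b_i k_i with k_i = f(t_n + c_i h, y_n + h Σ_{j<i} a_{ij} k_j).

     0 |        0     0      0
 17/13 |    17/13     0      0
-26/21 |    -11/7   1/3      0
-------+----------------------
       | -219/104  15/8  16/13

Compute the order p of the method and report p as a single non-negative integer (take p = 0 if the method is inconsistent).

b = (-219/104, 15/8, 16/13)
c = (0, 17/13, -26/21)
Ac = (0, 0, 17/39)
Σ b_i: (-219/104)·1 + 15/8·1 + 16/13·1 = 1 ✓
b·c: 15/8·17/13 + 16/13·(-26/21) = 2027/2184 ≠ 1/2 ⇒ order 1.

1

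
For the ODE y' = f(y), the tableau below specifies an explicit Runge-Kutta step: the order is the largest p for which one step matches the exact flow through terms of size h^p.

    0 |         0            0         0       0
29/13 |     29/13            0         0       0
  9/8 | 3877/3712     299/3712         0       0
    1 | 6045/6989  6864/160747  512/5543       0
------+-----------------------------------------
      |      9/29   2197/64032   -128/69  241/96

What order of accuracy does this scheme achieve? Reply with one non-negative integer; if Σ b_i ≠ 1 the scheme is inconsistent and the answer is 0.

4

b = (9/29, 2197/64032, -128/69, 241/96)
c = (0, 29/13, 9/8, 1)
Ac = (0, 0, 23/128, 48/241)
Σ b_i: 9/29·1 + 2197/64032·1 + (-128/69)·1 + 241/96·1 = 1 ✓
b·c: 2197/64032·29/13 + (-128/69)·9/8 + 241/96·1 = 1/2 ✓
b·c²: 2197/64032·841/169 + (-128/69)·81/64 + 241/96·1 = 1/3 ✓
b·Ac: (-128/69)·23/128 + 241/96·48/241 = 1/6 ✓
b·c³: 2197/64032·24389/2197 + (-128/69)·729/512 + 241/96·1 = 1/4 ✓
b·(c∘Ac): (-128/69)·207/1024 + 241/96·48/241 = 1/8 ✓
b·Ac²: (-128/69)·667/1664 + 241/96·1032/3133 = 1/12 ✓
b·A²c: 241/96·4/241 = 1/24 ✓; 4 stages ⇒ order 4.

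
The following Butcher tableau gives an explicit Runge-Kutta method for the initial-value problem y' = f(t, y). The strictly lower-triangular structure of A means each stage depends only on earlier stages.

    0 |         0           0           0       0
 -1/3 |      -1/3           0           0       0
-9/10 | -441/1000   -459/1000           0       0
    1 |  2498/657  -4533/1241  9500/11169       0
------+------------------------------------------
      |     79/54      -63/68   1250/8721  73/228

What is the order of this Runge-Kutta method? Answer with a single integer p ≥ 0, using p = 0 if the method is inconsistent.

b = (79/54, -63/68, 1250/8721, 73/228)
c = (0, -1/3, -9/10, 1)
Ac = (0, 0, 153/1000, 33/73)
Σ b_i: 79/54·1 + (-63/68)·1 + 1250/8721·1 + 73/228·1 = 1 ✓
b·c: (-63/68)·(-1/3) + 1250/8721·(-9/10) + 73/228·1 = 1/2 ✓
b·c²: (-63/68)·1/9 + 1250/8721·81/100 + 73/228·1 = 1/3 ✓
b·Ac: 1250/8721·153/1000 + 73/228·33/73 = 1/6 ✓
b·c³: (-63/68)·(-1/27) + 1250/8721·(-729/1000) + 73/228·1 = 1/4 ✓
b·(c∘Ac): 1250/8721·(-1377/10000) + 73/228·33/73 = 1/8 ✓
b·Ac²: 1250/8721·(-51/1000) + 73/228·62/219 = 1/12 ✓
b·A²c: 73/228·19/146 = 1/24 ✓; 4 stages ⇒ order 4.

4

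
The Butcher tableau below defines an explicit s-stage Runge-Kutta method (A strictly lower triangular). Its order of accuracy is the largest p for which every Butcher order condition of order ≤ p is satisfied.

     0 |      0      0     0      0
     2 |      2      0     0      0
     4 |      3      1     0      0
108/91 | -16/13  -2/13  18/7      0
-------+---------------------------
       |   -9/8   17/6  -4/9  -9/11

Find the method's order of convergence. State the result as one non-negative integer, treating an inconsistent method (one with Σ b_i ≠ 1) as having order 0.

b = (-9/8, 17/6, -4/9, -9/11)
c = (0, 2, 4, 108/91)
Ac = (0, 0, 2, 908/91)
Σ b_i: (-9/8)·1 + 17/6·1 + (-4/9)·1 + (-9/11)·1 = 353/792 ≠ 1 ⇒ order 0.

0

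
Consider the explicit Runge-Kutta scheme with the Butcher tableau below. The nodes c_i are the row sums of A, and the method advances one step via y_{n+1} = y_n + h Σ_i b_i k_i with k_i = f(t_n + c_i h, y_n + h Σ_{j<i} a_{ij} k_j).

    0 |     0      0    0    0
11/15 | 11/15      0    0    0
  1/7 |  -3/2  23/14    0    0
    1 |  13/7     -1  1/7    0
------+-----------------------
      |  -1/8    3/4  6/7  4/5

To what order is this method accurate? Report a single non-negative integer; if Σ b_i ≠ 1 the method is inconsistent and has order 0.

0

b = (-1/8, 3/4, 6/7, 4/5)
c = (0, 11/15, 1/7, 1)
Ac = (0, 0, 253/210, -524/735)
Σ b_i: (-1/8)·1 + 3/4·1 + 6/7·1 + 4/5·1 = 639/280 ≠ 1 ⇒ order 0.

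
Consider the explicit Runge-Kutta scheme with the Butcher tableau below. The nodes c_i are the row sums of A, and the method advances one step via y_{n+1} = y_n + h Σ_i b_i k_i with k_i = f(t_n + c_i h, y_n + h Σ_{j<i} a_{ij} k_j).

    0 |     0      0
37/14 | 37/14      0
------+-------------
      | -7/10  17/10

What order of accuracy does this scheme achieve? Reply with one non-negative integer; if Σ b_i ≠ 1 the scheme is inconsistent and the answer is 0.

b = (-7/10, 17/10)
c = (0, 37/14)
Σ b_i: (-7/10)·1 + 17/10·1 = 1 ✓
b·c: 17/10·37/14 = 629/140 ≠ 1/2 ⇒ order 1.

1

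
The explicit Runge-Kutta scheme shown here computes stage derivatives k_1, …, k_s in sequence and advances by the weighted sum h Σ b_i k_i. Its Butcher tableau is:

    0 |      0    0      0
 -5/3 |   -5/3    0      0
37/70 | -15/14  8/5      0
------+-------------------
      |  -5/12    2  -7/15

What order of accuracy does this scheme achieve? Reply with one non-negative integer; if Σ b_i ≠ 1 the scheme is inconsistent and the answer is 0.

0

b = (-5/12, 2, -7/15)
c = (0, -5/3, 37/70)
Ac = (0, 0, -8/3)
Σ b_i: (-5/12)·1 + 2·1 + (-7/15)·1 = 67/60 ≠ 1 ⇒ order 0.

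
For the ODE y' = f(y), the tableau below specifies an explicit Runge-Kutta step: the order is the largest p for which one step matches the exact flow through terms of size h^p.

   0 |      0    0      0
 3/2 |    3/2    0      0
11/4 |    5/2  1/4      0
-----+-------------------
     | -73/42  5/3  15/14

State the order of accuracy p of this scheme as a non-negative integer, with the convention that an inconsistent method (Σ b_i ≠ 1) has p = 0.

b = (-73/42, 5/3, 15/14)
c = (0, 3/2, 11/4)
Ac = (0, 0, 3/8)
Σ b_i: (-73/42)·1 + 5/3·1 + 15/14·1 = 1 ✓
b·c: 5/3·3/2 + 15/14·11/4 = 305/56 ≠ 1/2 ⇒ order 1.

1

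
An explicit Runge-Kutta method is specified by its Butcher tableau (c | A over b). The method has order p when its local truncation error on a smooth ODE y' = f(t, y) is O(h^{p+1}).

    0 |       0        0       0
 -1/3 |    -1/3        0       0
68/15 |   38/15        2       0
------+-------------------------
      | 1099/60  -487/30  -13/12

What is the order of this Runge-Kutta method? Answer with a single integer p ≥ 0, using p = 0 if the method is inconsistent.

b = (1099/60, -487/30, -13/12)
c = (0, -1/3, 68/15)
Ac = (0, 0, -2/3)
Σ b_i: 1099/60·1 + (-487/30)·1 + (-13/12)·1 = 1 ✓
b·c: (-487/30)·(-1/3) + (-13/12)·68/15 = 1/2 ✓
b·c²: (-487/30)·1/9 + (-13/12)·4624/225 = -32491/1350 ≠ 1/3 ⇒ order 2.
b·Ac: (-13/12)·(-2/3) = 13/18 ≠ 1/6

2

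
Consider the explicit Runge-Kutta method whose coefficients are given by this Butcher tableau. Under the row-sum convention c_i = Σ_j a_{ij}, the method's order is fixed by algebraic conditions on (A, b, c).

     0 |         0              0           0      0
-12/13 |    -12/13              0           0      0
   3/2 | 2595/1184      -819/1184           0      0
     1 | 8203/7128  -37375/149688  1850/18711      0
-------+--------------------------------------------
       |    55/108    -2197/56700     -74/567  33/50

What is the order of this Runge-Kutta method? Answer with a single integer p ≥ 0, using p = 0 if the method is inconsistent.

4

b = (55/108, -2197/56700, -74/567, 33/50)
c = (0, -12/13, 3/2, 1)
Ac = (0, 0, 189/296, 25/66)
Σ b_i: 55/108·1 + (-2197/56700)·1 + (-74/567)·1 + 33/50·1 = 1 ✓
b·c: (-2197/56700)·(-12/13) + (-74/567)·3/2 + 33/50·1 = 1/2 ✓
b·c²: (-2197/56700)·144/169 + (-74/567)·9/4 + 33/50·1 = 1/3 ✓
b·Ac: (-74/567)·189/296 + 33/50·25/66 = 1/6 ✓
b·c³: (-2197/56700)·(-1728/2197) + (-74/567)·27/8 + 33/50·1 = 1/4 ✓
b·(c∘Ac): (-74/567)·567/592 + 33/50·25/66 = 1/8 ✓
b·Ac²: (-74/567)·(-567/962) + 33/50·25/2574 = 1/12 ✓
b·A²c: 33/50·25/396 = 1/24 ✓; 4 stages ⇒ order 4.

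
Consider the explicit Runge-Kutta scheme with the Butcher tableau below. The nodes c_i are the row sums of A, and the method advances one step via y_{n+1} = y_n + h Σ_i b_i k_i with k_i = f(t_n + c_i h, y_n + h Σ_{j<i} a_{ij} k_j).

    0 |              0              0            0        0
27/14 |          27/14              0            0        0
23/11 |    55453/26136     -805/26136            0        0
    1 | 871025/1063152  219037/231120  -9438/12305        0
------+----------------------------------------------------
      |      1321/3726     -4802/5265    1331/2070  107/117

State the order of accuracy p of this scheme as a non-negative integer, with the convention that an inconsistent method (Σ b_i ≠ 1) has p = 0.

4

b = (1321/3726, -4802/5265, 1331/2070, 107/117)
c = (0, 27/14, 23/11, 1)
Ac = (0, 0, -115/1936, 767/3424)
Σ b_i: 1321/3726·1 + (-4802/5265)·1 + 1331/2070·1 + 107/117·1 = 1 ✓
b·c: (-4802/5265)·27/14 + 1331/2070·23/11 + 107/117·1 = 1/2 ✓
b·c²: (-4802/5265)·729/196 + 1331/2070·529/121 + 107/117·1 = 1/3 ✓
b·Ac: 1331/2070·(-115/1936) + 107/117·767/3424 = 1/6 ✓
b·c³: (-4802/5265)·19683/2744 + 1331/2070·12167/1331 + 107/117·1 = 1/4 ✓
b·(c∘Ac): 1331/2070·(-2645/21296) + 107/117·767/3424 = 1/8 ✓
b·Ac²: 1331/2070·(-3105/27104) + 107/117·8229/47936 = 1/12 ✓
b·A²c: 107/117·39/856 = 1/24 ✓; 4 stages ⇒ order 4.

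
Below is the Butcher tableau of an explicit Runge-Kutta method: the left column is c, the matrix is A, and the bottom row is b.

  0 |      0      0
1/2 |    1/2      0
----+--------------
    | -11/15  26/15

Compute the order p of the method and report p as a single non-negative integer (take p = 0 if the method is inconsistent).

b = (-11/15, 26/15)
c = (0, 1/2)
Σ b_i: (-11/15)·1 + 26/15·1 = 1 ✓
b·c: 26/15·1/2 = 13/15 ≠ 1/2 ⇒ order 1.

1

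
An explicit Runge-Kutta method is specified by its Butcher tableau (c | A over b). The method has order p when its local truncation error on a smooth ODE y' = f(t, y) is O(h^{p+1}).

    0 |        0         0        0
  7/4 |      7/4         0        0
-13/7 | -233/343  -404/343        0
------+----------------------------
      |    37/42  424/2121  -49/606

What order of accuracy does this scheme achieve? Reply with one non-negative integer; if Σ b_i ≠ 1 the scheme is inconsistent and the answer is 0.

3

b = (37/42, 424/2121, -49/606)
c = (0, 7/4, -13/7)
Ac = (0, 0, -101/49)
Σ b_i: 37/42·1 + 424/2121·1 + (-49/606)·1 = 1 ✓
b·c: 424/2121·7/4 + (-49/606)·(-13/7) = 1/2 ✓
b·c²: 424/2121·49/16 + (-49/606)·169/49 = 1/3 ✓
b·Ac: (-49/606)·(-101/49) = 1/6 ✓; 3 stages ⇒ order 3.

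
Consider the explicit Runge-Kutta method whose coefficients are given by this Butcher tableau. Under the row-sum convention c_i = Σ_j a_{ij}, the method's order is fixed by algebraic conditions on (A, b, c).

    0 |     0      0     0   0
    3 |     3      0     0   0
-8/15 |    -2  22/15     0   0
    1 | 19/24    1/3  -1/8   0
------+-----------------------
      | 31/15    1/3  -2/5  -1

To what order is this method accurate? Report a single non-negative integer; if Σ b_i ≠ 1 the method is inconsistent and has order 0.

1

b = (31/15, 1/3, -2/5, -1)
c = (0, 3, -8/15, 1)
Ac = (0, 0, 22/5, 16/15)
Σ b_i: 31/15·1 + 1/3·1 + (-2/5)·1 + (-1)·1 = 1 ✓
b·c: 1/3·3 + (-2/5)·(-8/15) + (-1)·1 = 16/75 ≠ 1/2 ⇒ order 1.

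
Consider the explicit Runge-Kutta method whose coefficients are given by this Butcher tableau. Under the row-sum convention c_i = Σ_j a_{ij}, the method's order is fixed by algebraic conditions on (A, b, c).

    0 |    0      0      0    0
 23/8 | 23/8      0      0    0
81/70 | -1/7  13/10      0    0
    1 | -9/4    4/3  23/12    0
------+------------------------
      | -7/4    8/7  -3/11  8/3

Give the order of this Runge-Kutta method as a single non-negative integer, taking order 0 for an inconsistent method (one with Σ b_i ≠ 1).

b = (-7/4, 8/7, -3/11, 8/3)
c = (0, 23/8, 81/70, 1)
Ac = (0, 0, 299/80, 5083/840)
Σ b_i: (-7/4)·1 + 8/7·1 + (-3/11)·1 + 8/3·1 = 1651/924 ≠ 1 ⇒ order 0.

0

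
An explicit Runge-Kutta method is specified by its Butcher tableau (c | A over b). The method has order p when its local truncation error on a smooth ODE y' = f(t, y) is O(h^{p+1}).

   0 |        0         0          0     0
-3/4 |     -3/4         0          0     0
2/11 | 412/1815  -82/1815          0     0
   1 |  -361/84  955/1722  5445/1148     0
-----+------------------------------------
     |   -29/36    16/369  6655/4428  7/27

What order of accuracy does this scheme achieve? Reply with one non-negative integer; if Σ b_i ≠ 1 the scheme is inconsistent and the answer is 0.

b = (-29/36, 16/369, 6655/4428, 7/27)
c = (0, -3/4, 2/11, 1)
Ac = (0, 0, 41/1210, 25/56)
Σ b_i: (-29/36)·1 + 16/369·1 + 6655/4428·1 + 7/27·1 = 1 ✓
b·c: 16/369·(-3/4) + 6655/4428·2/11 + 7/27·1 = 1/2 ✓
b·c²: 16/369·9/16 + 6655/4428·4/121 + 7/27·1 = 1/3 ✓
b·Ac: 6655/4428·41/1210 + 7/27·25/56 = 1/6 ✓
b·c³: 16/369·(-27/64) + 6655/4428·8/1331 + 7/27·1 = 1/4 ✓
b·(c∘Ac): 6655/4428·41/6655 + 7/27·25/56 = 1/8 ✓
b·Ac²: 6655/4428·(-123/4840) + 7/27·15/32 = 1/12 ✓
b·A²c: 7/27·9/56 = 1/24 ✓; 4 stages ⇒ order 4.

4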